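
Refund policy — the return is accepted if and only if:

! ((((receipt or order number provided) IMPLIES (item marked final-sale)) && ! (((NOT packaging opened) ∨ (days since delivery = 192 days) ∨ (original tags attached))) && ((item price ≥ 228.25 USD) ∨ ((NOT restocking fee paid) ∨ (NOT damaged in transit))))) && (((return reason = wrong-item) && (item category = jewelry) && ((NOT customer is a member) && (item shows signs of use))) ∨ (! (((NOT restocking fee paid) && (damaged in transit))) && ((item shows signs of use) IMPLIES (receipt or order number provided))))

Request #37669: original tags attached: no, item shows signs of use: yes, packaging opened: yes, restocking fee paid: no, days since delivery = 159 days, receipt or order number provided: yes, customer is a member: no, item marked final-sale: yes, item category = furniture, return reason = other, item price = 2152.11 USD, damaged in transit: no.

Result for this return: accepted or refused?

Atomic conditions:
  receipt or order number provided: yes → true
  item marked final-sale: yes → true
  NOT packaging opened: yes → false
  days since delivery = 192 days: 159 == 192 is false
  original tags attached: no → false
  item price ≥ 228.25 USD: 2152.11 ≥ 228.25 is true
  NOT restocking fee paid: no → true
  NOT damaged in transit: no → true
  return reason = wrong-item: other == wrong-item is false
  item category = jewelry: furniture == jewelry is false
  NOT customer is a member: no → true
  item shows signs of use: yes → true
  damaged in transit: no → false
Combine:
[1.1.1] true → true = true
[1.1.2.1] false OR false OR false = false
[1.1.2] NOT false = true
[1.1.3.2] true OR true = true
[1.1.3] true OR true = true
[1.1] true AND true AND true = true
[1] NOT true = false
[2.1.3] true AND true = true
[2.1] false AND false AND true = false
[2.2.1.1] true AND false = false
[2.2.1] NOT false = true
[2.2.2] true → true = true
[2.2] true AND true = true
[2] false OR true = true
[root] false AND true = false
Overall: false → refused

Refused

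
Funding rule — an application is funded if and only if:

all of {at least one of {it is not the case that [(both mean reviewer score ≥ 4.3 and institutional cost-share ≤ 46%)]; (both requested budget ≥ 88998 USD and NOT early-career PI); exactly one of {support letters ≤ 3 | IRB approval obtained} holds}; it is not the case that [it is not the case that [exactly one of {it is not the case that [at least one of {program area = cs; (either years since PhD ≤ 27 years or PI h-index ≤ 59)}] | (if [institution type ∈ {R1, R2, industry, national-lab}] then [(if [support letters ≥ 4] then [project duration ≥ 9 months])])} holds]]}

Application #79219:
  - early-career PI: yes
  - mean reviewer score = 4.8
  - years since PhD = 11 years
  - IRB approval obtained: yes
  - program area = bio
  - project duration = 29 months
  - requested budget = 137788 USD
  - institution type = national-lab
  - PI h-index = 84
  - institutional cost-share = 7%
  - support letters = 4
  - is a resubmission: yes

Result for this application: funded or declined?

Funded

Atomic conditions:
  mean reviewer score ≥ 4.3: 4.8 ≥ 4.3 is true
  institutional cost-share ≤ 46%: 7 ≤ 46 is true
  requested budget ≥ 88998 USD: 137788 ≥ 88998 is true
  NOT early-career PI: yes → false
  support letters ≤ 3: 4 ≤ 3 is false
  IRB approval obtained: yes → true
  program area = cs: bio == cs is false
  years since PhD ≤ 27 years: 11 ≤ 27 is true
  PI h-index ≤ 59: 84 ≤ 59 is false
  institution type ∈ {R1, R2, industry, national-lab}: national-lab is in the set → true
  support letters ≥ 4: 4 ≥ 4 is true
  project duration ≥ 9 months: 29 ≥ 9 is true
Combine:
[1.1.1] true AND true = true
[1.1] NOT true = false
[1.2] true AND false = false
[1.3] exactly-one(false, true) = true
[1] false OR false OR true = true
[2.1.1.1.1.2] true OR false = true
[2.1.1.1.1] false OR true = true
[2.1.1.1] NOT true = false
[2.1.1.2.2] true → true = true
[2.1.1.2] true → true = true
[2.1.1] exactly-one(false, true) = true
[2.1] NOT true = false
[2] NOT false = true
[root] true AND true = true
Overall: true → funded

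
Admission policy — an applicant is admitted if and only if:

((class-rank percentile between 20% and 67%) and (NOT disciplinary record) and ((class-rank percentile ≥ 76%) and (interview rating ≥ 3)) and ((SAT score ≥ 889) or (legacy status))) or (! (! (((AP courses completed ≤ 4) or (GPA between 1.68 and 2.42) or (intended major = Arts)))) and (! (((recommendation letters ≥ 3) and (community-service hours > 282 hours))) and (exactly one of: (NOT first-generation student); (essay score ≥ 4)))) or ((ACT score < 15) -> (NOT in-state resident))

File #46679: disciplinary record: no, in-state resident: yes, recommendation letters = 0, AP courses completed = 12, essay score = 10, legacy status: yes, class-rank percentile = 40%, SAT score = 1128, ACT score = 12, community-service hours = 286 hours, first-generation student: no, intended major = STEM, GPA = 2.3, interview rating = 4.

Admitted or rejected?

Atomic conditions:
  class-rank percentile between 20% and 67%: 40 in [20, 67] is true
  NOT disciplinary record: no → true
  class-rank percentile ≥ 76%: 40 ≥ 76 is false
  interview rating ≥ 3: 4 ≥ 3 is true
  SAT score ≥ 889: 1128 ≥ 889 is true
  legacy status: yes → true
  AP courses completed ≤ 4: 12 ≤ 4 is false
  GPA between 1.68 and 2.42: 2.3 in [1.68, 2.42] is true
  intended major = Arts: STEM == Arts is false
  recommendation letters ≥ 3: 0 ≥ 3 is false
  community-service hours > 282 hours: 286 > 282 is true
  NOT first-generation student: no → true
  essay score ≥ 4: 10 ≥ 4 is true
  ACT score < 15: 12 < 15 is true
  NOT in-state resident: yes → false
Combine:
[1.3] false AND true = false
[1.4] true OR true = true
[1] true AND true AND false AND true = false
[2.1.1.1] false OR true OR false = true
[2.1.1] NOT true = false
[2.1] NOT false = true
[2.2.1.1] false AND true = false
[2.2.1] NOT false = true
[2.2.2] exactly-one(true, true) = false
[2.2] true AND false = false
[2] true AND false = false
[3] true → false = false
[root] false OR false OR false = false
Overall: false → rejected

Rejected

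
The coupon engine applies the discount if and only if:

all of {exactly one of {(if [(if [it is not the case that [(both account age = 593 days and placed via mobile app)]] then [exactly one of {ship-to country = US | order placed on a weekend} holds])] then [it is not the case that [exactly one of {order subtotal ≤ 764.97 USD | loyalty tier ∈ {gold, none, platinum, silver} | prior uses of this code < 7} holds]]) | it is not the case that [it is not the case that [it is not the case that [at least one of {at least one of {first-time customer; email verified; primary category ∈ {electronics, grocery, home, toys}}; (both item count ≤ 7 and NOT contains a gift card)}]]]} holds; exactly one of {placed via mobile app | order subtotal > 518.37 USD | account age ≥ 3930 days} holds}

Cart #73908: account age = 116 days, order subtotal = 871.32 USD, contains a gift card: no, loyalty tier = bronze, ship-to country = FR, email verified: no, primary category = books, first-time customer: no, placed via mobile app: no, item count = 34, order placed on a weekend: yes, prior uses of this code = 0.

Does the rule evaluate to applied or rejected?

Atomic conditions:
  account age = 593 days: 116 == 593 is false
  placed via mobile app: no → false
  ship-to country = US: FR == US is false
  order placed on a weekend: yes → true
  order subtotal ≤ 764.97 USD: 871.32 ≤ 764.97 is false
  loyalty tier ∈ {gold, none, platinum, silver}: bronze is not in the set → false
  prior uses of this code < 7: 0 < 7 is true
  first-time customer: no → false
  email verified: no → false
  primary category ∈ {electronics, grocery, home, toys}: books is not in the set → false
  item count ≤ 7: 34 ≤ 7 is false
  NOT contains a gift card: no → true
  order subtotal > 518.37 USD: 871.32 > 518.37 is true
  account age ≥ 3930 days: 116 ≥ 3930 is false
Combine:
[1.1.1.1.1] false AND false = false
[1.1.1.1] NOT false = true
[1.1.1.2] exactly-one(false, true) = true
[1.1.1] true → true = true
[1.1.2.1] exactly-one(false, false, true) = true
[1.1.2] NOT true = false
[1.1] true → false = false
[1.2.1.1.1.1] false OR false OR false = false
[1.2.1.1.1.2] false AND true = false
[1.2.1.1.1] false OR false = false
[1.2.1.1] NOT false = true
[1.2.1] NOT true = false
[1.2] NOT false = true
[1] exactly-one(false, true) = true
[2] exactly-one(false, true, false) = true
[root] true AND true = true
Overall: true → applied

Applied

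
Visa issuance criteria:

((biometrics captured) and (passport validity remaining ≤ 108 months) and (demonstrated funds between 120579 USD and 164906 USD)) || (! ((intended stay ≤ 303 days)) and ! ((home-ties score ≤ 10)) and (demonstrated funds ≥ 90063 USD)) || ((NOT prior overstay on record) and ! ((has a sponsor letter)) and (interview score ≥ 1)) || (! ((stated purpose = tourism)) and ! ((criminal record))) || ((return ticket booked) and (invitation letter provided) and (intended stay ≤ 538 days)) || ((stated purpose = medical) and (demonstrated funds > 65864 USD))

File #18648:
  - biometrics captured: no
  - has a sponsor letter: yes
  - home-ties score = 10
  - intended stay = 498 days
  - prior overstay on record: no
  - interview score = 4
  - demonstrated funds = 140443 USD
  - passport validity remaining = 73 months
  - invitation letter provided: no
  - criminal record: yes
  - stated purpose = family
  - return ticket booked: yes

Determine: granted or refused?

Refused

Atomic conditions:
  biometrics captured: no → false
  passport validity remaining ≤ 108 months: 73 ≤ 108 is true
  demonstrated funds between 120579 USD and 164906 USD: 140443 in [120579, 164906] is true
  intended stay ≤ 303 days: 498 ≤ 303 is false
  home-ties score ≤ 10: 10 ≤ 10 is true
  demonstrated funds ≥ 90063 USD: 140443 ≥ 90063 is true
  NOT prior overstay on record: no → true
  has a sponsor letter: yes → true
  interview score ≥ 1: 4 ≥ 1 is true
  stated purpose = tourism: family == tourism is false
  criminal record: yes → true
  return ticket booked: yes → true
  invitation letter provided: no → false
  intended stay ≤ 538 days: 498 ≤ 538 is true
  stated purpose = medical: family == medical is false
  demonstrated funds > 65864 USD: 140443 > 65864 is true
Combine:
[1] false AND true AND true = false
[2.1] NOT false = true
[2.2] NOT true = false
[2] true AND false AND true = false
[3.2] NOT true = false
[3] true AND false AND true = false
[4.1] NOT false = true
[4.2] NOT true = false
[4] true AND false = false
[5] true AND false AND true = false
[6] false AND true = false
[root] false OR false OR false OR false OR false OR false = false
Overall: false → refused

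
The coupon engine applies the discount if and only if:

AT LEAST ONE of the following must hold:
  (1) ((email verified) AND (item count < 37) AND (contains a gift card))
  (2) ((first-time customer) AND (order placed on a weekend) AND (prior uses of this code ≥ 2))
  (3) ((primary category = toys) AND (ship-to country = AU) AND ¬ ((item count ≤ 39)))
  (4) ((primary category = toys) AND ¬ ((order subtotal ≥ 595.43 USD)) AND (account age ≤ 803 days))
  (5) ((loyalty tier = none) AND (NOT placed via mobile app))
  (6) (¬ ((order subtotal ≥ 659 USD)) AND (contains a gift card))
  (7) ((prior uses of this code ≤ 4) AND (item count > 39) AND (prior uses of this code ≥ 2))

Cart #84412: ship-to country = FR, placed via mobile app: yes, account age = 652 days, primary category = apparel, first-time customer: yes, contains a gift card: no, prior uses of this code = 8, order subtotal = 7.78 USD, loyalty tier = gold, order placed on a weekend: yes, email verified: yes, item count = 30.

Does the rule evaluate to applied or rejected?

Atomic conditions:
  email verified: yes → true
  item count < 37: 30 < 37 is true
  contains a gift card: no → false
  first-time customer: yes → true
  order placed on a weekend: yes → true
  prior uses of this code ≥ 2: 8 ≥ 2 is true
  primary category = toys: apparel == toys is false
  ship-to country = AU: FR == AU is false
  item count ≤ 39: 30 ≤ 39 is true
  order subtotal ≥ 595.43 USD: 7.78 ≥ 595.43 is false
  account age ≤ 803 days: 652 ≤ 803 is true
  loyalty tier = none: gold == none is false
  NOT placed via mobile app: yes → false
  order subtotal ≥ 659 USD: 7.78 ≥ 659 is false
  prior uses of this code ≤ 4: 8 ≤ 4 is false
  item count > 39: 30 > 39 is false
Combine:
[1] true AND true AND false = false
[2] true AND true AND true = true
[3.3] NOT true = false
[3] false AND false AND false = false
[4.2] NOT false = true
[4] false AND true AND true = false
[5] false AND false = false
[6.1] NOT false = true
[6] true AND false = false
[7] false AND false AND true = false
[root] false OR true OR false OR false OR false OR false OR false = true
Overall: true → applied

Applied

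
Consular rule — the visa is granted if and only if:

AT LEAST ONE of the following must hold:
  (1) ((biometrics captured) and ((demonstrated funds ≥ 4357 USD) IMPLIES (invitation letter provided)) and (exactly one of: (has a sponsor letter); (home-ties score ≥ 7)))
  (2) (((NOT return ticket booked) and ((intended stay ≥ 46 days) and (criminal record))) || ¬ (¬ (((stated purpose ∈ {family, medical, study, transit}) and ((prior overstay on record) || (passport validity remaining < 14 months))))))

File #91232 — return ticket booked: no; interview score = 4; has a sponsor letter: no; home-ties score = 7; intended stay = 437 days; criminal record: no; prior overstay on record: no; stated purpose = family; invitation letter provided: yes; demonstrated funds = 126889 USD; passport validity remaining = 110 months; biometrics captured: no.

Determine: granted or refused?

Refused

Atomic conditions:
  biometrics captured: no → false
  demonstrated funds ≥ 4357 USD: 126889 ≥ 4357 is true
  invitation letter provided: yes → true
  has a sponsor letter: no → false
  home-ties score ≥ 7: 7 ≥ 7 is true
  NOT return ticket booked: no → true
  intended stay ≥ 46 days: 437 ≥ 46 is true
  criminal record: no → false
  stated purpose ∈ {family, medical, study, transit}: family is in the set → true
  prior overstay on record: no → false
  passport validity remaining < 14 months: 110 < 14 is false
Combine:
[1.2] true → true = true
[1.3] exactly-one(false, true) = true
[1] false AND true AND true = false
[2.1.2] true AND false = false
[2.1] true AND false = false
[2.2.1.1.2] false OR false = false
[2.2.1.1] true AND false = false
[2.2.1] NOT false = true
[2.2] NOT true = false
[2] false OR false = false
[root] false OR false = false
Overall: false → refused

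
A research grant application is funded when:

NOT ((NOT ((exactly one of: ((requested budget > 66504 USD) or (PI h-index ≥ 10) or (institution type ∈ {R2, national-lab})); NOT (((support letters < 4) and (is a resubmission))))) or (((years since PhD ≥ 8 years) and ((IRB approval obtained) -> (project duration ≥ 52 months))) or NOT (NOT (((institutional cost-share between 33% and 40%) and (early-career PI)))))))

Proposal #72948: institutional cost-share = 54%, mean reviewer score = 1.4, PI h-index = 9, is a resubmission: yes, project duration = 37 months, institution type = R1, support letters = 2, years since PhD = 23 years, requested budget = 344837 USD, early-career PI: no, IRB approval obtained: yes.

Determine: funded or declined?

Funded

Atomic conditions:
  requested budget > 66504 USD: 344837 > 66504 is true
  PI h-index ≥ 10: 9 ≥ 10 is false
  institution type ∈ {R2, national-lab}: R1 is not in the set → false
  support letters < 4: 2 < 4 is true
  is a resubmission: yes → true
  years since PhD ≥ 8 years: 23 ≥ 8 is true
  IRB approval obtained: yes → true
  project duration ≥ 52 months: 37 ≥ 52 is false
  institutional cost-share between 33% and 40%: 54 in [33, 40] is false
  early-career PI: no → false
Combine:
[1.1.1.1] true OR false OR false = true
[1.1.1.2.1] true AND true = true
[1.1.1.2] NOT true = false
[1.1.1] exactly-one(true, false) = true
[1.1] NOT true = false
[1.2.1.2] true → false = false
[1.2.1] true AND false = false
[1.2.2.1.1] false AND false = false
[1.2.2.1] NOT false = true
[1.2.2] NOT true = false
[1.2] false OR false = false
[1] false OR false = false
[root] NOT false = true
Overall: true → funded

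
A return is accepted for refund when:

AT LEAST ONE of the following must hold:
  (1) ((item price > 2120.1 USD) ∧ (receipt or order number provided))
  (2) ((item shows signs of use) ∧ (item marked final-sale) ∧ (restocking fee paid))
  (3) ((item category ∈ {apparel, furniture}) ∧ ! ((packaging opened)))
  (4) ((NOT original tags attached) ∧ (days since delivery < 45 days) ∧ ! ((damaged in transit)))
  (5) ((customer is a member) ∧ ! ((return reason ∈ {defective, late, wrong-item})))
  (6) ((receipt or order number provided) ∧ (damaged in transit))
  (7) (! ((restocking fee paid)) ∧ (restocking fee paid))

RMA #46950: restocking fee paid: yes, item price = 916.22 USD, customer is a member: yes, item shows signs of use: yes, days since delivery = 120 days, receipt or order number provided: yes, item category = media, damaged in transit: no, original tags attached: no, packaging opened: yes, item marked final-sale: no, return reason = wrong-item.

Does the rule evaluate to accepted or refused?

Refused

Atomic conditions:
  item price > 2120.1 USD: 916.22 > 2120.1 is false
  receipt or order number provided: yes → true
  item shows signs of use: yes → true
  item marked final-sale: no → false
  restocking fee paid: yes → true
  item category ∈ {apparel, furniture}: media is not in the set → false
  packaging opened: yes → true
  NOT original tags attached: no → true
  days since delivery < 45 days: 120 < 45 is false
  damaged in transit: no → false
  customer is a member: yes → true
  return reason ∈ {defective, late, wrong-item}: wrong-item is in the set → true
Combine:
[1] false AND true = false
[2] true AND false AND true = false
[3.2] NOT true = false
[3] false AND false = false
[4.3] NOT false = true
[4] true AND false AND true = false
[5.2] NOT true = false
[5] true AND false = false
[6] true AND false = false
[7.1] NOT true = false
[7] false AND true = false
[root] false OR false OR false OR false OR false OR false OR false = false
Overall: false → refused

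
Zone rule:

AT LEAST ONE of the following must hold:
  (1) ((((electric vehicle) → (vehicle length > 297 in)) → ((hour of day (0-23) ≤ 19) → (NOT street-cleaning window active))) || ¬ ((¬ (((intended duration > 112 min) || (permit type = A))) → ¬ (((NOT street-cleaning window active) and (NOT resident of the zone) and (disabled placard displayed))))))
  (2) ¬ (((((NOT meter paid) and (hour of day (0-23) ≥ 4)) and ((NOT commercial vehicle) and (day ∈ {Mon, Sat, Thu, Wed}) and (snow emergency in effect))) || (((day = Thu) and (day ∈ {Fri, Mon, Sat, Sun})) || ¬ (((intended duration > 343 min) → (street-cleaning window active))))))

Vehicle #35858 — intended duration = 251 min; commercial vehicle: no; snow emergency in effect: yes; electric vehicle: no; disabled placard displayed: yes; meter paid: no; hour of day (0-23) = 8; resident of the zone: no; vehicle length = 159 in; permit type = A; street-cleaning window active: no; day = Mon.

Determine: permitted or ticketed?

Atomic conditions:
  electric vehicle: no → false
  vehicle length > 297 in: 159 > 297 is false
  hour of day (0-23) ≤ 19: 8 ≤ 19 is true
  NOT street-cleaning window active: no → true
  intended duration > 112 min: 251 > 112 is true
  permit type = A: A == A is true
  NOT resident of the zone: no → true
  disabled placard displayed: yes → true
  NOT meter paid: no → true
  hour of day (0-23) ≥ 4: 8 ≥ 4 is true
  NOT commercial vehicle: no → true
  day ∈ {Mon, Sat, Thu, Wed}: Mon is in the set → true
  snow emergency in effect: yes → true
  day = Thu: Mon == Thu is false
  day ∈ {Fri, Mon, Sat, Sun}: Mon is in the set → true
  intended duration > 343 min: 251 > 343 is false
  street-cleaning window active: no → false
Combine:
[1.1.1] false → false (antecedent false ⇒ implication holds) = true
[1.1.2] true → true = true
[1.1] true → true = true
[1.2.1.1.1] true OR true = true
[1.2.1.1] NOT true = false
[1.2.1.2.1] true AND true AND true = true
[1.2.1.2] NOT true = false
[1.2.1] false → false (antecedent false ⇒ implication holds) = true
[1.2] NOT true = false
[1] true OR false = true
[2.1.1.1] true AND true = true
[2.1.1.2] true AND true AND true = true
[2.1.1] true AND true = true
[2.1.2.1] false AND true = false
[2.1.2.2.1] false → false (antecedent false ⇒ implication holds) = true
[2.1.2.2] NOT true = false
[2.1.2] false OR false = false
[2.1] true OR false = true
[2] NOT true = false
[root] true OR false = true
Overall: true → permitted

Permitted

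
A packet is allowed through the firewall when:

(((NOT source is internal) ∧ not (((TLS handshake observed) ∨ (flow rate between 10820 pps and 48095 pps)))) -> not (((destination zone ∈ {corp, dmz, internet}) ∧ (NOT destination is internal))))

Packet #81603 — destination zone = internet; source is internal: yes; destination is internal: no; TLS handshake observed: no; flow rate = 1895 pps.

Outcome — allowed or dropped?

Atomic conditions:
  NOT source is internal: yes → false
  TLS handshake observed: no → false
  flow rate between 10820 pps and 48095 pps: 1895 in [10820, 48095] is false
  destination zone ∈ {corp, dmz, internet}: internet is in the set → true
  NOT destination is internal: no → true
Combine:
[1.2.1] false OR false = false
[1.2] NOT false = true
[1] false AND true = false
[2.1] true AND true = true
[2] NOT true = false
[root] false → false (antecedent false ⇒ implication holds) = true
Overall: true → allowed

Allowed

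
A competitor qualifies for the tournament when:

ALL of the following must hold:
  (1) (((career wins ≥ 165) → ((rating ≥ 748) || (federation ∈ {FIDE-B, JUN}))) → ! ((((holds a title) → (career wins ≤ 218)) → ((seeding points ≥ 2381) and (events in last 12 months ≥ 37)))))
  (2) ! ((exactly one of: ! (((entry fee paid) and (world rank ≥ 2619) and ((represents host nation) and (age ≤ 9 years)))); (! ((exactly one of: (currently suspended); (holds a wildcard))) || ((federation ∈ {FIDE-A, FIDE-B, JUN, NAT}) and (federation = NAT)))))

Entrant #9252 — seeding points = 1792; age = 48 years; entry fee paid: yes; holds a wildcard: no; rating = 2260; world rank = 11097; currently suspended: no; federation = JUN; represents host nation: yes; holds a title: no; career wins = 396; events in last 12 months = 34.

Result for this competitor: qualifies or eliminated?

Atomic conditions:
  career wins ≥ 165: 396 ≥ 165 is true
  rating ≥ 748: 2260 ≥ 748 is true
  federation ∈ {FIDE-B, JUN}: JUN is in the set → true
  holds a title: no → false
  career wins ≤ 218: 396 ≤ 218 is false
  seeding points ≥ 2381: 1792 ≥ 2381 is false
  events in last 12 months ≥ 37: 34 ≥ 37 is false
  entry fee paid: yes → true
  world rank ≥ 2619: 11097 ≥ 2619 is true
  represents host nation: yes → true
  age ≤ 9 years: 48 ≤ 9 is false
  currently suspended: no → false
  holds a wildcard: no → false
  federation ∈ {FIDE-A, FIDE-B, JUN, NAT}: JUN is in the set → true
  federation = NAT: JUN == NAT is false
Combine:
[1.1.2] true OR true = true
[1.1] true → true = true
[1.2.1.1] false → false (antecedent false ⇒ implication holds) = true
[1.2.1.2] false AND false = false
[1.2.1] true → false = false
[1.2] NOT false = true
[1] true → true = true
[2.1.1.1.3] true AND false = false
[2.1.1.1] true AND true AND false = false
[2.1.1] NOT false = true
[2.1.2.1.1] exactly-one(false, false) = false
[2.1.2.1] NOT false = true
[2.1.2.2] true AND false = false
[2.1.2] true OR false = true
[2.1] exactly-one(true, true) = false
[2] NOT false = true
[root] true AND true = true
Overall: true → qualifies

Qualifies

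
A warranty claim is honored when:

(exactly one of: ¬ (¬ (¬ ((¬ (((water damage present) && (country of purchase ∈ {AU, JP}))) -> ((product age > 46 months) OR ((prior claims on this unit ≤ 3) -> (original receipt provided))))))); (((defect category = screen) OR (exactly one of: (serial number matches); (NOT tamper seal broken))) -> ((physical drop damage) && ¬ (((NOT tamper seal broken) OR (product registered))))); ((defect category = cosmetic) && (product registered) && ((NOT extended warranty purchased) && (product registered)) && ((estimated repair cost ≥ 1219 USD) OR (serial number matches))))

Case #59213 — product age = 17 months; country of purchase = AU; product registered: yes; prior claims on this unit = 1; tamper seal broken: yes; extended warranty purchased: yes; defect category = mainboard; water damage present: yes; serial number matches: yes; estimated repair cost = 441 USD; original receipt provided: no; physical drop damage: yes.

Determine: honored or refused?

Refused

Atomic conditions:
  water damage present: yes → true
  country of purchase ∈ {AU, JP}: AU is in the set → true
  product age > 46 months: 17 > 46 is false
  prior claims on this unit ≤ 3: 1 ≤ 3 is true
  original receipt provided: no → false
  defect category = screen: mainboard == screen is false
  serial number matches: yes → true
  NOT tamper seal broken: yes → false
  physical drop damage: yes → true
  product registered: yes → true
  defect category = cosmetic: mainboard == cosmetic is false
  NOT extended warranty purchased: yes → false
  estimated repair cost ≥ 1219 USD: 441 ≥ 1219 is false
Combine:
[1.1.1.1.1.1] true AND true = true
[1.1.1.1.1] NOT true = false
[1.1.1.1.2.2] true → false = false
[1.1.1.1.2] false OR false = false
[1.1.1.1] false → false (antecedent false ⇒ implication holds) = true
[1.1.1] NOT true = false
[1.1] NOT false = true
[1] NOT true = false
[2.1.2] exactly-one(true, false) = true
[2.1] false OR true = true
[2.2.2.1] false OR true = true
[2.2.2] NOT true = false
[2.2] true AND false = false
[2] true → false = false
[3.3] false AND true = false
[3.4] false OR true = true
[3] false AND true AND false AND true = false
[root] exactly-one(false, false, false) = false
Overall: false → refused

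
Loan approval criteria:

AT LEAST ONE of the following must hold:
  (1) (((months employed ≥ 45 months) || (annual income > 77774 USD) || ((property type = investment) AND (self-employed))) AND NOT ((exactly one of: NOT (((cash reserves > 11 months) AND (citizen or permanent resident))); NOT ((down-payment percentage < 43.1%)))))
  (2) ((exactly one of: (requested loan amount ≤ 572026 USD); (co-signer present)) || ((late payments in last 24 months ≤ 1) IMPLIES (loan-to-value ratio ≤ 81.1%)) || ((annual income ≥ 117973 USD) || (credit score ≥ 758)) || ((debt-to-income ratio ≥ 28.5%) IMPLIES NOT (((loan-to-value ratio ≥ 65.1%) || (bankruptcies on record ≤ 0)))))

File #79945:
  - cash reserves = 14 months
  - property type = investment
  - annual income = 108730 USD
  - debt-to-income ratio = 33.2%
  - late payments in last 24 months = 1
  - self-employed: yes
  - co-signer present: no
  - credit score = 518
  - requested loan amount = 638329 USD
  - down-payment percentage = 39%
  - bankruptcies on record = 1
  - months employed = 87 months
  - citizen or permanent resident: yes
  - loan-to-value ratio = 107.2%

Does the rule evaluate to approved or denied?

Atomic conditions:
  months employed ≥ 45 months: 87 ≥ 45 is true
  annual income > 77774 USD: 108730 > 77774 is true
  property type = investment: investment == investment is true
  self-employed: yes → true
  cash reserves > 11 months: 14 > 11 is true
  citizen or permanent resident: yes → true
  down-payment percentage < 43.1%: 39 < 43.1 is true
  requested loan amount ≤ 572026 USD: 638329 ≤ 572026 is false
  co-signer present: no → false
  late payments in last 24 months ≤ 1: 1 ≤ 1 is true
  loan-to-value ratio ≤ 81.1%: 107.2 ≤ 81.1 is false
  annual income ≥ 117973 USD: 108730 ≥ 117973 is false
  credit score ≥ 758: 518 ≥ 758 is false
  debt-to-income ratio ≥ 28.5%: 33.2 ≥ 28.5 is true
  loan-to-value ratio ≥ 65.1%: 107.2 ≥ 65.1 is true
  bankruptcies on record ≤ 0: 1 ≤ 0 is false
Combine:
[1.1.3] true AND true = true
[1.1] true OR true OR true = true
[1.2.1.1.1] true AND true = true
[1.2.1.1] NOT true = false
[1.2.1.2] NOT true = false
[1.2.1] exactly-one(false, false) = false
[1.2] NOT false = true
[1] true AND true = true
[2.1] exactly-one(false, false) = false
[2.2] true → false = false
[2.3] false OR false = false
[2.4.2.1] true OR false = true
[2.4.2] NOT true = false
[2.4] true → false = false
[2] false OR false OR false OR false = false
[root] true OR false = true
Overall: true → approved

Approved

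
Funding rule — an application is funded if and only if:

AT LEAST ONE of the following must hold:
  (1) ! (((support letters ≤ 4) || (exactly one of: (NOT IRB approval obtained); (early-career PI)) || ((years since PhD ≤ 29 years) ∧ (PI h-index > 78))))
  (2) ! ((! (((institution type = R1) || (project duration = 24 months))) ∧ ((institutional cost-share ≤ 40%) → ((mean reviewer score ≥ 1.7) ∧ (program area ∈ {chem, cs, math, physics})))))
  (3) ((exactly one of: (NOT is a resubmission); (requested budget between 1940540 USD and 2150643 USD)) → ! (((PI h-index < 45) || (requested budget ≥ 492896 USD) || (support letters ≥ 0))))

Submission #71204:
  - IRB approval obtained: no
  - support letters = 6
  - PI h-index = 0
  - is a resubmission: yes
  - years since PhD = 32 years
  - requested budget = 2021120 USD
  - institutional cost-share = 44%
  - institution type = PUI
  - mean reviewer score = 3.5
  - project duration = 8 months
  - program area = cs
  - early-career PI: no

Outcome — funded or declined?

Declined

Atomic conditions:
  support letters ≤ 4: 6 ≤ 4 is false
  NOT IRB approval obtained: no → true
  early-career PI: no → false
  years since PhD ≤ 29 years: 32 ≤ 29 is false
  PI h-index > 78: 0 > 78 is false
  institution type = R1: PUI == R1 is false
  project duration = 24 months: 8 == 24 is false
  institutional cost-share ≤ 40%: 44 ≤ 40 is false
  mean reviewer score ≥ 1.7: 3.5 ≥ 1.7 is true
  program area ∈ {chem, cs, math, physics}: cs is in the set → true
  NOT is a resubmission: yes → false
  requested budget between 1940540 USD and 2150643 USD: 2021120 in [1940540, 2150643] is true
  PI h-index < 45: 0 < 45 is true
  requested budget ≥ 492896 USD: 2021120 ≥ 492896 is true
  support letters ≥ 0: 6 ≥ 0 is true
Combine:
[1.1.2] exactly-one(true, false) = true
[1.1.3] false AND false = false
[1.1] false OR true OR false = true
[1] NOT true = false
[2.1.1.1] false OR false = false
[2.1.1] NOT false = true
[2.1.2.2] true AND true = true
[2.1.2] false → true (antecedent false ⇒ implication holds) = true
[2.1] true AND true = true
[2] NOT true = false
[3.1] exactly-one(false, true) = true
[3.2.1] true OR true OR true = true
[3.2] NOT true = false
[3] true → false = false
[root] false OR false OR false = false
Overall: false → declined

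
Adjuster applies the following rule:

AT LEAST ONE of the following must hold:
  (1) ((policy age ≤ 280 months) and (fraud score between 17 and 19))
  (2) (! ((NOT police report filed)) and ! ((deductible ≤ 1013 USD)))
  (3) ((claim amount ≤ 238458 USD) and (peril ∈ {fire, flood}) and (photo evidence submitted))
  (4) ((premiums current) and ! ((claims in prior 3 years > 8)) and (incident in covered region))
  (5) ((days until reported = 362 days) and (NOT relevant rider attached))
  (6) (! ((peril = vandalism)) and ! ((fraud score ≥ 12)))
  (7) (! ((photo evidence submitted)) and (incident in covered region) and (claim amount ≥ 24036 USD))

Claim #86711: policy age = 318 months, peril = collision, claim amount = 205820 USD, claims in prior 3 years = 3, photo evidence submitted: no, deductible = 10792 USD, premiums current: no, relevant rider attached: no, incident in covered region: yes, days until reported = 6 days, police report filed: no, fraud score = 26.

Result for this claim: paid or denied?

Paid

Atomic conditions:
  policy age ≤ 280 months: 318 ≤ 280 is false
  fraud score between 17 and 19: 26 in [17, 19] is false
  NOT police report filed: no → true
  deductible ≤ 1013 USD: 10792 ≤ 1013 is false
  claim amount ≤ 238458 USD: 205820 ≤ 238458 is true
  peril ∈ {fire, flood}: collision is not in the set → false
  photo evidence submitted: no → false
  premiums current: no → false
  claims in prior 3 years > 8: 3 > 8 is false
  incident in covered region: yes → true
  days until reported = 362 days: 6 == 362 is false
  NOT relevant rider attached: no → true
  peril = vandalism: collision == vandalism is false
  fraud score ≥ 12: 26 ≥ 12 is true
  claim amount ≥ 24036 USD: 205820 ≥ 24036 is true
Combine:
[1] false AND false = false
[2.1] NOT true = false
[2.2] NOT false = true
[2] false AND true = false
[3] true AND false AND false = false
[4.2] NOT false = true
[4] false AND true AND true = false
[5] false AND true = false
[6.1] NOT false = true
[6.2] NOT true = false
[6] true AND false = false
[7.1] NOT false = true
[7] true AND true AND true = true
[root] false OR false OR false OR false OR false OR false OR true = true
Overall: true → paid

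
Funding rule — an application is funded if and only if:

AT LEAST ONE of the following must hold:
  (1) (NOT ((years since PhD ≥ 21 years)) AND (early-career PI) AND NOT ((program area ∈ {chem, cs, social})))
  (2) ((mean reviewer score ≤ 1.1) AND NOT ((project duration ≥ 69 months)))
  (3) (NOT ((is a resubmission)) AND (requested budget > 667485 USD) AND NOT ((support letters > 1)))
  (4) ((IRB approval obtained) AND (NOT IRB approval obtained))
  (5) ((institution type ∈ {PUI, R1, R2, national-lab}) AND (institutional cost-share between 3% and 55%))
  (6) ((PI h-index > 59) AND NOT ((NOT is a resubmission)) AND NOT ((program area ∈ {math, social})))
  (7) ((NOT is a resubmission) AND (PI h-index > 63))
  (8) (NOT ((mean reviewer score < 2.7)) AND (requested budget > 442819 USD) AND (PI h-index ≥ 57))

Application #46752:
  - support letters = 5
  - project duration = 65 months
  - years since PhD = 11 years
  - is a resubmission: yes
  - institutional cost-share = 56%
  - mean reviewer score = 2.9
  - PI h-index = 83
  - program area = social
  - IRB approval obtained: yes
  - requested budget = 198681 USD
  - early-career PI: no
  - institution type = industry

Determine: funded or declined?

Atomic conditions:
  years since PhD ≥ 21 years: 11 ≥ 21 is false
  early-career PI: no → false
  program area ∈ {chem, cs, social}: social is in the set → true
  mean reviewer score ≤ 1.1: 2.9 ≤ 1.1 is false
  project duration ≥ 69 months: 65 ≥ 69 is false
  is a resubmission: yes → true
  requested budget > 667485 USD: 198681 > 667485 is false
  support letters > 1: 5 > 1 is true
  IRB approval obtained: yes → true
  NOT IRB approval obtained: yes → false
  institution type ∈ {PUI, R1, R2, national-lab}: industry is not in the set → false
  institutional cost-share between 3% and 55%: 56 in [3, 55] is false
  PI h-index > 59: 83 > 59 is true
  NOT is a resubmission: yes → false
  program area ∈ {math, social}: social is in the set → true
  PI h-index > 63: 83 > 63 is true
  mean reviewer score < 2.7: 2.9 < 2.7 is false
  requested budget > 442819 USD: 198681 > 442819 is false
  PI h-index ≥ 57: 83 ≥ 57 is true
Combine:
[1.1] NOT false = true
[1.3] NOT true = false
[1] true AND false AND false = false
[2.2] NOT false = true
[2] false AND true = false
[3.1] NOT true = false
[3.3] NOT true = false
[3] false AND false AND false = false
[4] true AND false = false
[5] false AND false = false
[6.2] NOT false = true
[6.3] NOT true = false
[6] true AND true AND false = false
[7] false AND true = false
[8.1] NOT false = true
[8] true AND false AND true = false
[root] false OR false OR false OR false OR false OR false OR false OR false = false
Overall: false → declined

Declined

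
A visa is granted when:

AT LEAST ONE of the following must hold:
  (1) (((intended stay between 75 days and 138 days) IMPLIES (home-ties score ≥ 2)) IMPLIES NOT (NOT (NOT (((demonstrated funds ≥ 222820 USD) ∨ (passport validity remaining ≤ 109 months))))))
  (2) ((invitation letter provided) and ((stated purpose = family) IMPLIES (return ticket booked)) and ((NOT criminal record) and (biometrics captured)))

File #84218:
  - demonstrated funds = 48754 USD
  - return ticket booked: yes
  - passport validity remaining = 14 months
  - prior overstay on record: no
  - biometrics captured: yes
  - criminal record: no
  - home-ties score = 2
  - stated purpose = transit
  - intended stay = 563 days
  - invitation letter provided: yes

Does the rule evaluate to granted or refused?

Atomic conditions:
  intended stay between 75 days and 138 days: 563 in [75, 138] is false
  home-ties score ≥ 2: 2 ≥ 2 is true
  demonstrated funds ≥ 222820 USD: 48754 ≥ 222820 is false
  passport validity remaining ≤ 109 months: 14 ≤ 109 is true
  invitation letter provided: yes → true
  stated purpose = family: transit == family is false
  return ticket booked: yes → true
  NOT criminal record: no → true
  biometrics captured: yes → true
Combine:
[1.1] false → true (antecedent false ⇒ implication holds) = true
[1.2.1.1.1] false OR true = true
[1.2.1.1] NOT true = false
[1.2.1] NOT false = true
[1.2] NOT true = false
[1] true → false = false
[2.2] false → true (antecedent false ⇒ implication holds) = true
[2.3] true AND true = true
[2] true AND true AND true = true
[root] false OR true = true
Overall: true → granted

Granted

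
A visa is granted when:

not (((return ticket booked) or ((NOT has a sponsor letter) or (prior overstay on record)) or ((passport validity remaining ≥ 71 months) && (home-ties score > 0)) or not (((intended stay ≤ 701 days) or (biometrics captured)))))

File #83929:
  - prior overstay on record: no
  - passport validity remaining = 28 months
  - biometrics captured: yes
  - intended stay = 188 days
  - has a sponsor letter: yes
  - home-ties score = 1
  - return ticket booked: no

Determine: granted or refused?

Granted

Atomic conditions:
  return ticket booked: no → false
  NOT has a sponsor letter: yes → false
  prior overstay on record: no → false
  passport validity remaining ≥ 71 months: 28 ≥ 71 is false
  home-ties score > 0: 1 > 0 is true
  intended stay ≤ 701 days: 188 ≤ 701 is true
  biometrics captured: yes → true
Combine:
[1.2] false OR false = false
[1.3] false AND true = false
[1.4.1] true OR true = true
[1.4] NOT true = false
[1] false OR false OR false OR false = false
[root] NOT false = true
Overall: true → granted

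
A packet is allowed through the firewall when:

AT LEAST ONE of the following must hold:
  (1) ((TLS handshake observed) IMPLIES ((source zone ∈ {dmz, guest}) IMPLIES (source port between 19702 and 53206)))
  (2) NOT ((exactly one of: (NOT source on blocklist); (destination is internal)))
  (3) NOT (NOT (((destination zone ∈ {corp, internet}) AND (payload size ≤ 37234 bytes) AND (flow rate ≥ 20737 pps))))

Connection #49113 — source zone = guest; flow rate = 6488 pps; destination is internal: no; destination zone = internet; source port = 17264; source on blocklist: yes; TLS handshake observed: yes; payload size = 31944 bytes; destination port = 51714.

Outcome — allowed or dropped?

Allowed

Atomic conditions:
  TLS handshake observed: yes → true
  source zone ∈ {dmz, guest}: guest is in the set → true
  source port between 19702 and 53206: 17264 in [19702, 53206] is false
  NOT source on blocklist: yes → false
  destination is internal: no → false
  destination zone ∈ {corp, internet}: internet is in the set → true
  payload size ≤ 37234 bytes: 31944 ≤ 37234 is true
  flow rate ≥ 20737 pps: 6488 ≥ 20737 is false
Combine:
[1.2] true → false = false
[1] true → false = false
[2.1] exactly-one(false, false) = false
[2] NOT false = true
[3.1.1] true AND true AND false = false
[3.1] NOT false = true
[3] NOT true = false
[root] false OR true OR false = true
Overall: true → allowed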